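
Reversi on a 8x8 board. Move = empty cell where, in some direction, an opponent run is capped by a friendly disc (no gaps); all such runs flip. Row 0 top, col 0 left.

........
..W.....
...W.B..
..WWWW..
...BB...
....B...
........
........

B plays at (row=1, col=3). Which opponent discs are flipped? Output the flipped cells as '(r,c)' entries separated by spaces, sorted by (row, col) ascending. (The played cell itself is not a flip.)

Dir NW: first cell '.' (not opp) -> no flip
Dir N: first cell '.' (not opp) -> no flip
Dir NE: first cell '.' (not opp) -> no flip
Dir W: opp run (1,2), next='.' -> no flip
Dir E: first cell '.' (not opp) -> no flip
Dir SW: first cell '.' (not opp) -> no flip
Dir S: opp run (2,3) (3,3) capped by B -> flip
Dir SE: first cell '.' (not opp) -> no flip

Answer: (2,3) (3,3)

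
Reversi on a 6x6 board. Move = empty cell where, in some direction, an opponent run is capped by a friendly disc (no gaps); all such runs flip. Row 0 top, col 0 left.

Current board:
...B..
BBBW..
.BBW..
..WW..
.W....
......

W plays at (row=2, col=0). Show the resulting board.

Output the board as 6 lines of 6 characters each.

Place W at (2,0); scan 8 dirs for brackets.
Dir NW: edge -> no flip
Dir N: opp run (1,0), next='.' -> no flip
Dir NE: opp run (1,1), next='.' -> no flip
Dir W: edge -> no flip
Dir E: opp run (2,1) (2,2) capped by W -> flip
Dir SW: edge -> no flip
Dir S: first cell '.' (not opp) -> no flip
Dir SE: first cell '.' (not opp) -> no flip
All flips: (2,1) (2,2)

Answer: ...B..
BBBW..
WWWW..
..WW..
.W....
......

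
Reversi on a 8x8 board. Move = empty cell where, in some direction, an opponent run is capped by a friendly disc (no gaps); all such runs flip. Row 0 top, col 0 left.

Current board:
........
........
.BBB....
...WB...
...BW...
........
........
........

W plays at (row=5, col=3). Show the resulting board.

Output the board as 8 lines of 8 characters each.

Place W at (5,3); scan 8 dirs for brackets.
Dir NW: first cell '.' (not opp) -> no flip
Dir N: opp run (4,3) capped by W -> flip
Dir NE: first cell 'W' (not opp) -> no flip
Dir W: first cell '.' (not opp) -> no flip
Dir E: first cell '.' (not opp) -> no flip
Dir SW: first cell '.' (not opp) -> no flip
Dir S: first cell '.' (not opp) -> no flip
Dir SE: first cell '.' (not opp) -> no flip
All flips: (4,3)

Answer: ........
........
.BBB....
...WB...
...WW...
...W....
........
........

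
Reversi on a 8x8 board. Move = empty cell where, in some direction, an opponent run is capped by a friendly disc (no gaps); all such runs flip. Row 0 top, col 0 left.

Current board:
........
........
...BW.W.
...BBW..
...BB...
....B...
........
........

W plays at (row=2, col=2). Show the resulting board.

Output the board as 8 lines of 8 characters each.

Answer: ........
........
..WWW.W.
...BBW..
...BB...
....B...
........
........

Derivation:
Place W at (2,2); scan 8 dirs for brackets.
Dir NW: first cell '.' (not opp) -> no flip
Dir N: first cell '.' (not opp) -> no flip
Dir NE: first cell '.' (not opp) -> no flip
Dir W: first cell '.' (not opp) -> no flip
Dir E: opp run (2,3) capped by W -> flip
Dir SW: first cell '.' (not opp) -> no flip
Dir S: first cell '.' (not opp) -> no flip
Dir SE: opp run (3,3) (4,4), next='.' -> no flip
All flips: (2,3)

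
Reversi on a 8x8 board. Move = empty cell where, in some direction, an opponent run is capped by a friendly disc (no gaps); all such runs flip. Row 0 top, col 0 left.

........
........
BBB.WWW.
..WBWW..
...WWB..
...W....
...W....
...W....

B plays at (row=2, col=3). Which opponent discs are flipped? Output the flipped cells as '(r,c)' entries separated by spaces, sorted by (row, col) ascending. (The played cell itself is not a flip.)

Answer: (3,4)

Derivation:
Dir NW: first cell '.' (not opp) -> no flip
Dir N: first cell '.' (not opp) -> no flip
Dir NE: first cell '.' (not opp) -> no flip
Dir W: first cell 'B' (not opp) -> no flip
Dir E: opp run (2,4) (2,5) (2,6), next='.' -> no flip
Dir SW: opp run (3,2), next='.' -> no flip
Dir S: first cell 'B' (not opp) -> no flip
Dir SE: opp run (3,4) capped by B -> flip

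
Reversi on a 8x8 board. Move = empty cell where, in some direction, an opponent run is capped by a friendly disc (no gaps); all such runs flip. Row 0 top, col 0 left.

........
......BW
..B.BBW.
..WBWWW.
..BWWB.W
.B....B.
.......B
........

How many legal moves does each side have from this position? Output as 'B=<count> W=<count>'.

-- B to move --
(0,6): no bracket -> illegal
(0,7): no bracket -> illegal
(1,5): no bracket -> illegal
(2,1): no bracket -> illegal
(2,3): flips 1 -> legal
(2,7): flips 2 -> legal
(3,1): flips 1 -> legal
(3,7): flips 3 -> legal
(4,1): no bracket -> illegal
(4,6): flips 3 -> legal
(5,2): flips 2 -> legal
(5,3): flips 1 -> legal
(5,4): flips 2 -> legal
(5,5): flips 1 -> legal
(5,7): no bracket -> illegal
B mobility = 9
-- W to move --
(0,5): no bracket -> illegal
(0,6): flips 1 -> legal
(0,7): flips 2 -> legal
(1,1): flips 2 -> legal
(1,2): flips 1 -> legal
(1,3): flips 1 -> legal
(1,4): flips 2 -> legal
(1,5): flips 2 -> legal
(2,1): no bracket -> illegal
(2,3): flips 3 -> legal
(2,7): no bracket -> illegal
(3,1): no bracket -> illegal
(4,0): no bracket -> illegal
(4,1): flips 1 -> legal
(4,6): flips 1 -> legal
(5,0): no bracket -> illegal
(5,2): flips 1 -> legal
(5,3): no bracket -> illegal
(5,4): flips 1 -> legal
(5,5): flips 1 -> legal
(5,7): no bracket -> illegal
(6,0): no bracket -> illegal
(6,1): no bracket -> illegal
(6,2): no bracket -> illegal
(6,5): flips 1 -> legal
(6,6): no bracket -> illegal
(7,6): no bracket -> illegal
(7,7): no bracket -> illegal
W mobility = 14

Answer: B=9 W=14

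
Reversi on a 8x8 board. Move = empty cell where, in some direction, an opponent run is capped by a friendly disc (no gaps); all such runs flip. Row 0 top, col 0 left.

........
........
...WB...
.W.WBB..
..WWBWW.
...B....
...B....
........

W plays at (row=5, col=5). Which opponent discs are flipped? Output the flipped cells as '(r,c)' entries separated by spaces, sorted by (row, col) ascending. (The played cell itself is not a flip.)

Dir NW: opp run (4,4) capped by W -> flip
Dir N: first cell 'W' (not opp) -> no flip
Dir NE: first cell 'W' (not opp) -> no flip
Dir W: first cell '.' (not opp) -> no flip
Dir E: first cell '.' (not opp) -> no flip
Dir SW: first cell '.' (not opp) -> no flip
Dir S: first cell '.' (not opp) -> no flip
Dir SE: first cell '.' (not opp) -> no flip

Answer: (4,4)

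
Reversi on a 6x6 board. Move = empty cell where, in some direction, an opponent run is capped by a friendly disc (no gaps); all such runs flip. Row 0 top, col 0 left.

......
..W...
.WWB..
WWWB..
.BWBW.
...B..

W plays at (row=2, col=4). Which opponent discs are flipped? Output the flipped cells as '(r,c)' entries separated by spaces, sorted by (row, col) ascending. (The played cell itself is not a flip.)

Answer: (2,3) (3,3)

Derivation:
Dir NW: first cell '.' (not opp) -> no flip
Dir N: first cell '.' (not opp) -> no flip
Dir NE: first cell '.' (not opp) -> no flip
Dir W: opp run (2,3) capped by W -> flip
Dir E: first cell '.' (not opp) -> no flip
Dir SW: opp run (3,3) capped by W -> flip
Dir S: first cell '.' (not opp) -> no flip
Dir SE: first cell '.' (not opp) -> no flip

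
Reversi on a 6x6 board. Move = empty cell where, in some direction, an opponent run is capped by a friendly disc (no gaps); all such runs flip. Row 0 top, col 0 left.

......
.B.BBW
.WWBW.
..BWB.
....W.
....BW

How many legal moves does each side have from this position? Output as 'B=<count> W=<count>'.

-- B to move --
(0,4): no bracket -> illegal
(0,5): no bracket -> illegal
(1,0): flips 1 -> legal
(1,2): flips 1 -> legal
(2,0): flips 2 -> legal
(2,5): flips 1 -> legal
(3,0): no bracket -> illegal
(3,1): flips 2 -> legal
(3,5): flips 1 -> legal
(4,2): no bracket -> illegal
(4,3): flips 1 -> legal
(4,5): no bracket -> illegal
(5,3): no bracket -> illegal
B mobility = 7
-- W to move --
(0,0): flips 1 -> legal
(0,1): flips 1 -> legal
(0,2): flips 1 -> legal
(0,3): flips 2 -> legal
(0,4): flips 2 -> legal
(0,5): no bracket -> illegal
(1,0): no bracket -> illegal
(1,2): flips 2 -> legal
(2,0): no bracket -> illegal
(2,5): no bracket -> illegal
(3,1): flips 1 -> legal
(3,5): flips 1 -> legal
(4,1): no bracket -> illegal
(4,2): flips 1 -> legal
(4,3): flips 1 -> legal
(4,5): no bracket -> illegal
(5,3): flips 1 -> legal
W mobility = 11

Answer: B=7 W=11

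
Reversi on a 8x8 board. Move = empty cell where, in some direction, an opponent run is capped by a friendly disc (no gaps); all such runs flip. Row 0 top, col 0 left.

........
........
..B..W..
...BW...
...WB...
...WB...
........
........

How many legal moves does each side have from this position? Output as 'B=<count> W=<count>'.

Answer: B=7 W=7

Derivation:
-- B to move --
(1,4): no bracket -> illegal
(1,5): no bracket -> illegal
(1,6): no bracket -> illegal
(2,3): no bracket -> illegal
(2,4): flips 1 -> legal
(2,6): no bracket -> illegal
(3,2): flips 1 -> legal
(3,5): flips 1 -> legal
(3,6): no bracket -> illegal
(4,2): flips 1 -> legal
(4,5): no bracket -> illegal
(5,2): flips 1 -> legal
(6,2): flips 1 -> legal
(6,3): flips 2 -> legal
(6,4): no bracket -> illegal
B mobility = 7
-- W to move --
(1,1): no bracket -> illegal
(1,2): no bracket -> illegal
(1,3): no bracket -> illegal
(2,1): no bracket -> illegal
(2,3): flips 1 -> legal
(2,4): no bracket -> illegal
(3,1): no bracket -> illegal
(3,2): flips 1 -> legal
(3,5): flips 1 -> legal
(4,2): no bracket -> illegal
(4,5): flips 1 -> legal
(5,5): flips 1 -> legal
(6,3): no bracket -> illegal
(6,4): flips 2 -> legal
(6,5): flips 1 -> legal
W mobility = 7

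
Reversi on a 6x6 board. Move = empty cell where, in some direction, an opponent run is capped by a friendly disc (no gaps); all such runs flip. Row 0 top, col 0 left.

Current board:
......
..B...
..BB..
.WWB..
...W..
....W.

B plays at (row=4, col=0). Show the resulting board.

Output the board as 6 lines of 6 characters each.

Answer: ......
..B...
..BB..
.BWB..
B..W..
....W.

Derivation:
Place B at (4,0); scan 8 dirs for brackets.
Dir NW: edge -> no flip
Dir N: first cell '.' (not opp) -> no flip
Dir NE: opp run (3,1) capped by B -> flip
Dir W: edge -> no flip
Dir E: first cell '.' (not opp) -> no flip
Dir SW: edge -> no flip
Dir S: first cell '.' (not opp) -> no flip
Dir SE: first cell '.' (not opp) -> no flip
All flips: (3,1)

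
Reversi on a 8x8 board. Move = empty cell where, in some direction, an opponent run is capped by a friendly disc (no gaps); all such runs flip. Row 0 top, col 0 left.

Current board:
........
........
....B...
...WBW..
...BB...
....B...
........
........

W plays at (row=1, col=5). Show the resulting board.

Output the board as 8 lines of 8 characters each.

Place W at (1,5); scan 8 dirs for brackets.
Dir NW: first cell '.' (not opp) -> no flip
Dir N: first cell '.' (not opp) -> no flip
Dir NE: first cell '.' (not opp) -> no flip
Dir W: first cell '.' (not opp) -> no flip
Dir E: first cell '.' (not opp) -> no flip
Dir SW: opp run (2,4) capped by W -> flip
Dir S: first cell '.' (not opp) -> no flip
Dir SE: first cell '.' (not opp) -> no flip
All flips: (2,4)

Answer: ........
.....W..
....W...
...WBW..
...BB...
....B...
........
........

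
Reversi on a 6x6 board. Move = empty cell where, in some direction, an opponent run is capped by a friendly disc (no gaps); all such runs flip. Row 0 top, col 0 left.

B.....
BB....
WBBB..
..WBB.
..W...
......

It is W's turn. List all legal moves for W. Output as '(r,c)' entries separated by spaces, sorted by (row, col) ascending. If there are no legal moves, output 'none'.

Answer: (0,2) (1,2) (1,4) (2,4) (3,5)

Derivation:
(0,1): no bracket -> illegal
(0,2): flips 1 -> legal
(1,2): flips 1 -> legal
(1,3): no bracket -> illegal
(1,4): flips 1 -> legal
(2,4): flips 4 -> legal
(2,5): no bracket -> illegal
(3,0): no bracket -> illegal
(3,1): no bracket -> illegal
(3,5): flips 2 -> legal
(4,3): no bracket -> illegal
(4,4): no bracket -> illegal
(4,5): no bracket -> illegal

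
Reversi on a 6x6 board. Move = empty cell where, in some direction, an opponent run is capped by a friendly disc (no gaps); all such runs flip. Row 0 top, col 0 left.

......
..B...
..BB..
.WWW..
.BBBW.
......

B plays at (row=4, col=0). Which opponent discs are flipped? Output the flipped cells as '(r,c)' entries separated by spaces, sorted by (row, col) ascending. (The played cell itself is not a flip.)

Answer: (3,1)

Derivation:
Dir NW: edge -> no flip
Dir N: first cell '.' (not opp) -> no flip
Dir NE: opp run (3,1) capped by B -> flip
Dir W: edge -> no flip
Dir E: first cell 'B' (not opp) -> no flip
Dir SW: edge -> no flip
Dir S: first cell '.' (not opp) -> no flip
Dir SE: first cell '.' (not opp) -> no flip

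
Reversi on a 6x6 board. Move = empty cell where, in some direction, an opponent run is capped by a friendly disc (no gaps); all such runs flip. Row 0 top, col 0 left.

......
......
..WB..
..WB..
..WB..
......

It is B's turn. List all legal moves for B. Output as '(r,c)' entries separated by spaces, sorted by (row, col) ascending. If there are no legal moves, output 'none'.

Answer: (1,1) (2,1) (3,1) (4,1) (5,1)

Derivation:
(1,1): flips 1 -> legal
(1,2): no bracket -> illegal
(1,3): no bracket -> illegal
(2,1): flips 2 -> legal
(3,1): flips 1 -> legal
(4,1): flips 2 -> legal
(5,1): flips 1 -> legal
(5,2): no bracket -> illegal
(5,3): no bracket -> illegal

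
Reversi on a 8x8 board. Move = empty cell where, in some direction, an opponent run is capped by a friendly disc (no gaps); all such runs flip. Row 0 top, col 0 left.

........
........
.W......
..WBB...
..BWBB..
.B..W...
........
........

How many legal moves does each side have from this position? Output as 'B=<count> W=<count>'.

Answer: B=6 W=8

Derivation:
-- B to move --
(1,0): no bracket -> illegal
(1,1): no bracket -> illegal
(1,2): no bracket -> illegal
(2,0): no bracket -> illegal
(2,2): flips 1 -> legal
(2,3): no bracket -> illegal
(3,0): no bracket -> illegal
(3,1): flips 1 -> legal
(4,1): no bracket -> illegal
(5,2): flips 1 -> legal
(5,3): flips 1 -> legal
(5,5): no bracket -> illegal
(6,3): flips 1 -> legal
(6,4): flips 1 -> legal
(6,5): no bracket -> illegal
B mobility = 6
-- W to move --
(2,2): no bracket -> illegal
(2,3): flips 1 -> legal
(2,4): flips 2 -> legal
(2,5): flips 1 -> legal
(3,1): no bracket -> illegal
(3,5): flips 2 -> legal
(3,6): flips 1 -> legal
(4,0): no bracket -> illegal
(4,1): flips 1 -> legal
(4,6): flips 2 -> legal
(5,0): no bracket -> illegal
(5,2): flips 1 -> legal
(5,3): no bracket -> illegal
(5,5): no bracket -> illegal
(5,6): no bracket -> illegal
(6,0): no bracket -> illegal
(6,1): no bracket -> illegal
(6,2): no bracket -> illegal
W mobility = 8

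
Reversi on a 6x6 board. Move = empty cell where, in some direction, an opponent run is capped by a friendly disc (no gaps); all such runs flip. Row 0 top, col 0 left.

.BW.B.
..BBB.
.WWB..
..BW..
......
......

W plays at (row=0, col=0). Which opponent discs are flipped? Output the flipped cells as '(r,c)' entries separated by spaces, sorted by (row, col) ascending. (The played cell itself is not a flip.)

Dir NW: edge -> no flip
Dir N: edge -> no flip
Dir NE: edge -> no flip
Dir W: edge -> no flip
Dir E: opp run (0,1) capped by W -> flip
Dir SW: edge -> no flip
Dir S: first cell '.' (not opp) -> no flip
Dir SE: first cell '.' (not opp) -> no flip

Answer: (0,1)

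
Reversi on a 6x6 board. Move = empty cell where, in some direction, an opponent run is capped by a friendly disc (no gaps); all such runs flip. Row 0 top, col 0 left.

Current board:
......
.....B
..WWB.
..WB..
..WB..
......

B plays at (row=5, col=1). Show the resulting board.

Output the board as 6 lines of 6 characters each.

Answer: ......
.....B
..WWB.
..WB..
..BB..
.B....

Derivation:
Place B at (5,1); scan 8 dirs for brackets.
Dir NW: first cell '.' (not opp) -> no flip
Dir N: first cell '.' (not opp) -> no flip
Dir NE: opp run (4,2) capped by B -> flip
Dir W: first cell '.' (not opp) -> no flip
Dir E: first cell '.' (not opp) -> no flip
Dir SW: edge -> no flip
Dir S: edge -> no flip
Dir SE: edge -> no flip
All flips: (4,2)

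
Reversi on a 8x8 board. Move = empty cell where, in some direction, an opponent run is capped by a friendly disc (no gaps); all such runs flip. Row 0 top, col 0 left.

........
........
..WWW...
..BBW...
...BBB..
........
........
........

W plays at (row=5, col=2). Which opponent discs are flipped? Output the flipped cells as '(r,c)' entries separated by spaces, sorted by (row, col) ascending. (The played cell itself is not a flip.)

Answer: (4,3)

Derivation:
Dir NW: first cell '.' (not opp) -> no flip
Dir N: first cell '.' (not opp) -> no flip
Dir NE: opp run (4,3) capped by W -> flip
Dir W: first cell '.' (not opp) -> no flip
Dir E: first cell '.' (not opp) -> no flip
Dir SW: first cell '.' (not opp) -> no flip
Dir S: first cell '.' (not opp) -> no flip
Dir SE: first cell '.' (not opp) -> no flip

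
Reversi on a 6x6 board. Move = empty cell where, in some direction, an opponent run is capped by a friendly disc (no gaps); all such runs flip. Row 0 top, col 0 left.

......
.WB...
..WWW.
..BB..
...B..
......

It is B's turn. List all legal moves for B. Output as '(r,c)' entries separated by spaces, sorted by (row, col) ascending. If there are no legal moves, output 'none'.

Answer: (0,0) (1,0) (1,3) (1,4) (1,5) (3,4)

Derivation:
(0,0): flips 2 -> legal
(0,1): no bracket -> illegal
(0,2): no bracket -> illegal
(1,0): flips 1 -> legal
(1,3): flips 1 -> legal
(1,4): flips 1 -> legal
(1,5): flips 1 -> legal
(2,0): no bracket -> illegal
(2,1): no bracket -> illegal
(2,5): no bracket -> illegal
(3,1): no bracket -> illegal
(3,4): flips 1 -> legal
(3,5): no bracket -> illegal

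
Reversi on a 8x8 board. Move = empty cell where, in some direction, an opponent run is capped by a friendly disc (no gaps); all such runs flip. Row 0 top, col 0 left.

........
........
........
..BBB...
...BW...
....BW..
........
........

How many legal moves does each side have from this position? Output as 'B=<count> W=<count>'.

Answer: B=3 W=5

Derivation:
-- B to move --
(3,5): no bracket -> illegal
(4,5): flips 1 -> legal
(4,6): no bracket -> illegal
(5,3): no bracket -> illegal
(5,6): flips 1 -> legal
(6,4): no bracket -> illegal
(6,5): no bracket -> illegal
(6,6): flips 2 -> legal
B mobility = 3
-- W to move --
(2,1): no bracket -> illegal
(2,2): flips 1 -> legal
(2,3): no bracket -> illegal
(2,4): flips 1 -> legal
(2,5): no bracket -> illegal
(3,1): no bracket -> illegal
(3,5): no bracket -> illegal
(4,1): no bracket -> illegal
(4,2): flips 1 -> legal
(4,5): no bracket -> illegal
(5,2): no bracket -> illegal
(5,3): flips 1 -> legal
(6,3): no bracket -> illegal
(6,4): flips 1 -> legal
(6,5): no bracket -> illegal
W mobility = 5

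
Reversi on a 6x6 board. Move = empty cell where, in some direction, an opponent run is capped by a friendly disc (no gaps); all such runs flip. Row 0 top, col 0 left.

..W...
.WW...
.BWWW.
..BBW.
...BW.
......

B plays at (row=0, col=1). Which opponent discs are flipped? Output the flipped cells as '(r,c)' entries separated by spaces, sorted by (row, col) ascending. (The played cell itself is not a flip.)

Dir NW: edge -> no flip
Dir N: edge -> no flip
Dir NE: edge -> no flip
Dir W: first cell '.' (not opp) -> no flip
Dir E: opp run (0,2), next='.' -> no flip
Dir SW: first cell '.' (not opp) -> no flip
Dir S: opp run (1,1) capped by B -> flip
Dir SE: opp run (1,2) (2,3) (3,4), next='.' -> no flip

Answer: (1,1)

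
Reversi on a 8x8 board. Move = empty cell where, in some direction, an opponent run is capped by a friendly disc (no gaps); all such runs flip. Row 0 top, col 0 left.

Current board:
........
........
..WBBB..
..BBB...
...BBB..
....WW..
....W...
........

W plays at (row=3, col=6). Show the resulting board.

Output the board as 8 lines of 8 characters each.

Place W at (3,6); scan 8 dirs for brackets.
Dir NW: opp run (2,5), next='.' -> no flip
Dir N: first cell '.' (not opp) -> no flip
Dir NE: first cell '.' (not opp) -> no flip
Dir W: first cell '.' (not opp) -> no flip
Dir E: first cell '.' (not opp) -> no flip
Dir SW: opp run (4,5) capped by W -> flip
Dir S: first cell '.' (not opp) -> no flip
Dir SE: first cell '.' (not opp) -> no flip
All flips: (4,5)

Answer: ........
........
..WBBB..
..BBB.W.
...BBW..
....WW..
....W...
........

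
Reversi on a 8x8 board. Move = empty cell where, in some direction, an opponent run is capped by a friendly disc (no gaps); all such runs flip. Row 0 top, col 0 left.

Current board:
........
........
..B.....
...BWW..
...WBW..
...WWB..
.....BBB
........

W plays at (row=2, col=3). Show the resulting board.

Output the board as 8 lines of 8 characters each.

Answer: ........
........
..BW....
...WWW..
...WBW..
...WWB..
.....BBB
........

Derivation:
Place W at (2,3); scan 8 dirs for brackets.
Dir NW: first cell '.' (not opp) -> no flip
Dir N: first cell '.' (not opp) -> no flip
Dir NE: first cell '.' (not opp) -> no flip
Dir W: opp run (2,2), next='.' -> no flip
Dir E: first cell '.' (not opp) -> no flip
Dir SW: first cell '.' (not opp) -> no flip
Dir S: opp run (3,3) capped by W -> flip
Dir SE: first cell 'W' (not opp) -> no flip
All flips: (3,3)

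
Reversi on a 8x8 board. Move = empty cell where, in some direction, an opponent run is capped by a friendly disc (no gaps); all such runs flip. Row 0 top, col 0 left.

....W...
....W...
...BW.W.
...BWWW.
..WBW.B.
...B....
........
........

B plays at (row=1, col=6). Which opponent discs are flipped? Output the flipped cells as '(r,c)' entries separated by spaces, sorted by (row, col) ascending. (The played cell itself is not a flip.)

Dir NW: first cell '.' (not opp) -> no flip
Dir N: first cell '.' (not opp) -> no flip
Dir NE: first cell '.' (not opp) -> no flip
Dir W: first cell '.' (not opp) -> no flip
Dir E: first cell '.' (not opp) -> no flip
Dir SW: first cell '.' (not opp) -> no flip
Dir S: opp run (2,6) (3,6) capped by B -> flip
Dir SE: first cell '.' (not opp) -> no flip

Answer: (2,6) (3,6)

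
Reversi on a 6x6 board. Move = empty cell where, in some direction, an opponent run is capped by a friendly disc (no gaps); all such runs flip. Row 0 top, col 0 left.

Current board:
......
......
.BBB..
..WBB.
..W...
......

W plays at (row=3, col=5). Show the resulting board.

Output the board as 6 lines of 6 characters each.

Place W at (3,5); scan 8 dirs for brackets.
Dir NW: first cell '.' (not opp) -> no flip
Dir N: first cell '.' (not opp) -> no flip
Dir NE: edge -> no flip
Dir W: opp run (3,4) (3,3) capped by W -> flip
Dir E: edge -> no flip
Dir SW: first cell '.' (not opp) -> no flip
Dir S: first cell '.' (not opp) -> no flip
Dir SE: edge -> no flip
All flips: (3,3) (3,4)

Answer: ......
......
.BBB..
..WWWW
..W...
......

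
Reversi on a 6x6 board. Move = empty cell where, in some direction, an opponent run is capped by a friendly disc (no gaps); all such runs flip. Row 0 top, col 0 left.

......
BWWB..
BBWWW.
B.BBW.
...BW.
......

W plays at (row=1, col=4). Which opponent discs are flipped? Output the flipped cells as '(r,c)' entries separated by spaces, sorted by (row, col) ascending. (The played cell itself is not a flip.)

Answer: (1,3)

Derivation:
Dir NW: first cell '.' (not opp) -> no flip
Dir N: first cell '.' (not opp) -> no flip
Dir NE: first cell '.' (not opp) -> no flip
Dir W: opp run (1,3) capped by W -> flip
Dir E: first cell '.' (not opp) -> no flip
Dir SW: first cell 'W' (not opp) -> no flip
Dir S: first cell 'W' (not opp) -> no flip
Dir SE: first cell '.' (not opp) -> no flip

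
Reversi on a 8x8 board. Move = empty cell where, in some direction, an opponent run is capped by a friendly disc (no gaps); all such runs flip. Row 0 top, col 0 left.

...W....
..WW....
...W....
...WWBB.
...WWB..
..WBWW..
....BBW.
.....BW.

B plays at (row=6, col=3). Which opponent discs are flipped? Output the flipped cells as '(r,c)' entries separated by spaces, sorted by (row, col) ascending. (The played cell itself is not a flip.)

Answer: (5,4)

Derivation:
Dir NW: opp run (5,2), next='.' -> no flip
Dir N: first cell 'B' (not opp) -> no flip
Dir NE: opp run (5,4) capped by B -> flip
Dir W: first cell '.' (not opp) -> no flip
Dir E: first cell 'B' (not opp) -> no flip
Dir SW: first cell '.' (not opp) -> no flip
Dir S: first cell '.' (not opp) -> no flip
Dir SE: first cell '.' (not opp) -> no flip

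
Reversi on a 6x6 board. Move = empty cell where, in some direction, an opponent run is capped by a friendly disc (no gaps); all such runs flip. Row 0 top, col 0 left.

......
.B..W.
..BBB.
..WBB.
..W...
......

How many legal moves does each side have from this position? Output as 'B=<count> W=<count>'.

-- B to move --
(0,3): no bracket -> illegal
(0,4): flips 1 -> legal
(0,5): flips 1 -> legal
(1,3): no bracket -> illegal
(1,5): no bracket -> illegal
(2,1): no bracket -> illegal
(2,5): no bracket -> illegal
(3,1): flips 1 -> legal
(4,1): flips 1 -> legal
(4,3): no bracket -> illegal
(5,1): flips 1 -> legal
(5,2): flips 2 -> legal
(5,3): no bracket -> illegal
B mobility = 6
-- W to move --
(0,0): no bracket -> illegal
(0,1): no bracket -> illegal
(0,2): no bracket -> illegal
(1,0): no bracket -> illegal
(1,2): flips 1 -> legal
(1,3): no bracket -> illegal
(1,5): flips 2 -> legal
(2,0): no bracket -> illegal
(2,1): no bracket -> illegal
(2,5): no bracket -> illegal
(3,1): no bracket -> illegal
(3,5): flips 2 -> legal
(4,3): no bracket -> illegal
(4,4): flips 2 -> legal
(4,5): no bracket -> illegal
W mobility = 4

Answer: B=6 W=4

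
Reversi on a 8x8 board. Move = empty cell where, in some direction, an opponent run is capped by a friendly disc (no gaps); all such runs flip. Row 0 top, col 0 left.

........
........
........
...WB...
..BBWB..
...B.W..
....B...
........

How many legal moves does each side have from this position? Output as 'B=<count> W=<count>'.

-- B to move --
(2,2): no bracket -> illegal
(2,3): flips 1 -> legal
(2,4): flips 1 -> legal
(3,2): flips 1 -> legal
(3,5): flips 1 -> legal
(4,6): flips 1 -> legal
(5,4): flips 1 -> legal
(5,6): no bracket -> illegal
(6,5): flips 1 -> legal
(6,6): no bracket -> illegal
B mobility = 7
-- W to move --
(2,3): no bracket -> illegal
(2,4): flips 1 -> legal
(2,5): no bracket -> illegal
(3,1): no bracket -> illegal
(3,2): no bracket -> illegal
(3,5): flips 2 -> legal
(3,6): no bracket -> illegal
(4,1): flips 2 -> legal
(4,6): flips 1 -> legal
(5,1): flips 1 -> legal
(5,2): no bracket -> illegal
(5,4): no bracket -> illegal
(5,6): no bracket -> illegal
(6,2): flips 1 -> legal
(6,3): flips 2 -> legal
(6,5): no bracket -> illegal
(7,3): flips 1 -> legal
(7,4): no bracket -> illegal
(7,5): no bracket -> illegal
W mobility = 8

Answer: B=7 W=8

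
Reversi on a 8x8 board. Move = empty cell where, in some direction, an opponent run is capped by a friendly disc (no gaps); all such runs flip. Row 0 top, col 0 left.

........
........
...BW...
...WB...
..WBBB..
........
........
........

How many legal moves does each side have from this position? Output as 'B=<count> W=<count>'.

Answer: B=5 W=7

Derivation:
-- B to move --
(1,3): no bracket -> illegal
(1,4): flips 1 -> legal
(1,5): no bracket -> illegal
(2,2): flips 1 -> legal
(2,5): flips 1 -> legal
(3,1): no bracket -> illegal
(3,2): flips 1 -> legal
(3,5): no bracket -> illegal
(4,1): flips 1 -> legal
(5,1): no bracket -> illegal
(5,2): no bracket -> illegal
(5,3): no bracket -> illegal
B mobility = 5
-- W to move --
(1,2): no bracket -> illegal
(1,3): flips 1 -> legal
(1,4): no bracket -> illegal
(2,2): flips 1 -> legal
(2,5): no bracket -> illegal
(3,2): no bracket -> illegal
(3,5): flips 1 -> legal
(3,6): no bracket -> illegal
(4,6): flips 3 -> legal
(5,2): no bracket -> illegal
(5,3): flips 1 -> legal
(5,4): flips 2 -> legal
(5,5): flips 1 -> legal
(5,6): no bracket -> illegal
W mobility = 7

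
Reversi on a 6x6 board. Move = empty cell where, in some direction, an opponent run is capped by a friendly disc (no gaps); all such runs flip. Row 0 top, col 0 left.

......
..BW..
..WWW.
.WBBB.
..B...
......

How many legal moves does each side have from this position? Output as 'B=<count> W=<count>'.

Answer: B=6 W=11

Derivation:
-- B to move --
(0,2): no bracket -> illegal
(0,3): flips 2 -> legal
(0,4): no bracket -> illegal
(1,1): flips 1 -> legal
(1,4): flips 3 -> legal
(1,5): flips 1 -> legal
(2,0): flips 1 -> legal
(2,1): no bracket -> illegal
(2,5): no bracket -> illegal
(3,0): flips 1 -> legal
(3,5): no bracket -> illegal
(4,0): no bracket -> illegal
(4,1): no bracket -> illegal
B mobility = 6
-- W to move --
(0,1): flips 1 -> legal
(0,2): flips 1 -> legal
(0,3): no bracket -> illegal
(1,1): flips 1 -> legal
(2,1): no bracket -> illegal
(2,5): no bracket -> illegal
(3,5): flips 3 -> legal
(4,1): flips 1 -> legal
(4,3): flips 1 -> legal
(4,4): flips 2 -> legal
(4,5): flips 1 -> legal
(5,1): flips 2 -> legal
(5,2): flips 2 -> legal
(5,3): flips 1 -> legal
W mobility = 11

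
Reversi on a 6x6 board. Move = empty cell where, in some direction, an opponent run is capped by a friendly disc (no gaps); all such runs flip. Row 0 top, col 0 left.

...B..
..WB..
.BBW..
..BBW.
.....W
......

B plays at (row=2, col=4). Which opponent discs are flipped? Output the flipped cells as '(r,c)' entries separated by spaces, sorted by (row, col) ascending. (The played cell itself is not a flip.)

Dir NW: first cell 'B' (not opp) -> no flip
Dir N: first cell '.' (not opp) -> no flip
Dir NE: first cell '.' (not opp) -> no flip
Dir W: opp run (2,3) capped by B -> flip
Dir E: first cell '.' (not opp) -> no flip
Dir SW: first cell 'B' (not opp) -> no flip
Dir S: opp run (3,4), next='.' -> no flip
Dir SE: first cell '.' (not opp) -> no flip

Answer: (2,3)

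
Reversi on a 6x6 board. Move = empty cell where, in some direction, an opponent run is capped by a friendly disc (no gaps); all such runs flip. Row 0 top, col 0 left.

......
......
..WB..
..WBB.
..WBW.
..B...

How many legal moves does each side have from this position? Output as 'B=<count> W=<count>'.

-- B to move --
(1,1): flips 1 -> legal
(1,2): flips 3 -> legal
(1,3): no bracket -> illegal
(2,1): flips 2 -> legal
(3,1): flips 1 -> legal
(3,5): no bracket -> illegal
(4,1): flips 2 -> legal
(4,5): flips 1 -> legal
(5,1): flips 1 -> legal
(5,3): no bracket -> illegal
(5,4): flips 1 -> legal
(5,5): flips 1 -> legal
B mobility = 9
-- W to move --
(1,2): no bracket -> illegal
(1,3): no bracket -> illegal
(1,4): flips 1 -> legal
(2,4): flips 3 -> legal
(2,5): no bracket -> illegal
(3,5): flips 2 -> legal
(4,1): no bracket -> illegal
(4,5): no bracket -> illegal
(5,1): no bracket -> illegal
(5,3): no bracket -> illegal
(5,4): flips 1 -> legal
W mobility = 4

Answer: B=9 W=4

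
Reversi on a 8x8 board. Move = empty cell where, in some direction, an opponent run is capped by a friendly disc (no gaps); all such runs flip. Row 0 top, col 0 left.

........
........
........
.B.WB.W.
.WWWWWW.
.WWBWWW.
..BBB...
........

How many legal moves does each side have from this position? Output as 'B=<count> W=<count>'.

-- B to move --
(2,2): no bracket -> illegal
(2,3): flips 2 -> legal
(2,4): no bracket -> illegal
(2,5): no bracket -> illegal
(2,6): no bracket -> illegal
(2,7): flips 3 -> legal
(3,0): flips 2 -> legal
(3,2): flips 3 -> legal
(3,5): flips 1 -> legal
(3,7): flips 2 -> legal
(4,0): flips 1 -> legal
(4,7): no bracket -> illegal
(5,0): flips 2 -> legal
(5,7): flips 3 -> legal
(6,0): no bracket -> illegal
(6,1): flips 4 -> legal
(6,5): no bracket -> illegal
(6,6): no bracket -> illegal
(6,7): flips 2 -> legal
B mobility = 11
-- W to move --
(2,0): flips 1 -> legal
(2,1): flips 1 -> legal
(2,2): no bracket -> illegal
(2,3): flips 1 -> legal
(2,4): flips 1 -> legal
(2,5): flips 1 -> legal
(3,0): no bracket -> illegal
(3,2): no bracket -> illegal
(3,5): flips 1 -> legal
(4,0): no bracket -> illegal
(6,1): no bracket -> illegal
(6,5): no bracket -> illegal
(7,1): flips 2 -> legal
(7,2): flips 2 -> legal
(7,3): flips 4 -> legal
(7,4): flips 2 -> legal
(7,5): flips 2 -> legal
W mobility = 11

Answer: B=11 W=11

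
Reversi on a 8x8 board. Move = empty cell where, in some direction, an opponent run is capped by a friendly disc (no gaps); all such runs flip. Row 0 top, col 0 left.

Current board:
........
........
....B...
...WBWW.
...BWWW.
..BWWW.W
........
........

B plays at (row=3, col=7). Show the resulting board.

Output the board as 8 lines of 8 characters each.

Place B at (3,7); scan 8 dirs for brackets.
Dir NW: first cell '.' (not opp) -> no flip
Dir N: first cell '.' (not opp) -> no flip
Dir NE: edge -> no flip
Dir W: opp run (3,6) (3,5) capped by B -> flip
Dir E: edge -> no flip
Dir SW: opp run (4,6) (5,5), next='.' -> no flip
Dir S: first cell '.' (not opp) -> no flip
Dir SE: edge -> no flip
All flips: (3,5) (3,6)

Answer: ........
........
....B...
...WBBBB
...BWWW.
..BWWW.W
........
........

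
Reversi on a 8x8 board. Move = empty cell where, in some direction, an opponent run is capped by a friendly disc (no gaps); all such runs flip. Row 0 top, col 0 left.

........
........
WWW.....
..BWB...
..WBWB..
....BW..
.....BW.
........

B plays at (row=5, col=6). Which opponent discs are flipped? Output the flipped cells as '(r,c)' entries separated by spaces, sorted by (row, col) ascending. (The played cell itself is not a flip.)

Answer: (5,5)

Derivation:
Dir NW: first cell 'B' (not opp) -> no flip
Dir N: first cell '.' (not opp) -> no flip
Dir NE: first cell '.' (not opp) -> no flip
Dir W: opp run (5,5) capped by B -> flip
Dir E: first cell '.' (not opp) -> no flip
Dir SW: first cell 'B' (not opp) -> no flip
Dir S: opp run (6,6), next='.' -> no flip
Dir SE: first cell '.' (not opp) -> no flip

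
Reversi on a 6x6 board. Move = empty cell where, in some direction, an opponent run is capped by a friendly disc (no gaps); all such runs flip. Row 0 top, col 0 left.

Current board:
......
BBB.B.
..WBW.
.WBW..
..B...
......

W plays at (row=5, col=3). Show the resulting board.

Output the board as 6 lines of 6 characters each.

Place W at (5,3); scan 8 dirs for brackets.
Dir NW: opp run (4,2) capped by W -> flip
Dir N: first cell '.' (not opp) -> no flip
Dir NE: first cell '.' (not opp) -> no flip
Dir W: first cell '.' (not opp) -> no flip
Dir E: first cell '.' (not opp) -> no flip
Dir SW: edge -> no flip
Dir S: edge -> no flip
Dir SE: edge -> no flip
All flips: (4,2)

Answer: ......
BBB.B.
..WBW.
.WBW..
..W...
...W..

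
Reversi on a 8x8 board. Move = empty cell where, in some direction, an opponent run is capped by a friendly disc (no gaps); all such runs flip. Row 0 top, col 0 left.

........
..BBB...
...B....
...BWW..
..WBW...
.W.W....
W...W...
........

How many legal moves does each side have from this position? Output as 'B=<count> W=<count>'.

Answer: B=6 W=6

Derivation:
-- B to move --
(2,4): no bracket -> illegal
(2,5): flips 1 -> legal
(2,6): no bracket -> illegal
(3,1): no bracket -> illegal
(3,2): no bracket -> illegal
(3,6): flips 2 -> legal
(4,0): no bracket -> illegal
(4,1): flips 1 -> legal
(4,5): flips 2 -> legal
(4,6): no bracket -> illegal
(5,0): no bracket -> illegal
(5,2): no bracket -> illegal
(5,4): no bracket -> illegal
(5,5): flips 1 -> legal
(6,1): no bracket -> illegal
(6,2): no bracket -> illegal
(6,3): flips 1 -> legal
(6,5): no bracket -> illegal
(7,0): no bracket -> illegal
(7,1): no bracket -> illegal
(7,3): no bracket -> illegal
(7,4): no bracket -> illegal
(7,5): no bracket -> illegal
B mobility = 6
-- W to move --
(0,1): flips 2 -> legal
(0,2): no bracket -> illegal
(0,3): flips 4 -> legal
(0,4): no bracket -> illegal
(0,5): no bracket -> illegal
(1,1): no bracket -> illegal
(1,5): no bracket -> illegal
(2,1): no bracket -> illegal
(2,2): flips 1 -> legal
(2,4): flips 1 -> legal
(2,5): no bracket -> illegal
(3,2): flips 1 -> legal
(5,2): flips 1 -> legal
(5,4): no bracket -> illegal
W mobility = 6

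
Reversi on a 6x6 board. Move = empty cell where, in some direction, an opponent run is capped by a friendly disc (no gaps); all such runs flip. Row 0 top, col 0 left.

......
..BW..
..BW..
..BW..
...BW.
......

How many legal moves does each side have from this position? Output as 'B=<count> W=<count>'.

Answer: B=7 W=7

Derivation:
-- B to move --
(0,2): no bracket -> illegal
(0,3): flips 3 -> legal
(0,4): flips 1 -> legal
(1,4): flips 2 -> legal
(2,4): flips 1 -> legal
(3,4): flips 2 -> legal
(3,5): no bracket -> illegal
(4,2): no bracket -> illegal
(4,5): flips 1 -> legal
(5,3): no bracket -> illegal
(5,4): no bracket -> illegal
(5,5): flips 2 -> legal
B mobility = 7
-- W to move --
(0,1): flips 1 -> legal
(0,2): no bracket -> illegal
(0,3): no bracket -> illegal
(1,1): flips 2 -> legal
(2,1): flips 1 -> legal
(3,1): flips 2 -> legal
(3,4): no bracket -> illegal
(4,1): flips 1 -> legal
(4,2): flips 1 -> legal
(5,2): no bracket -> illegal
(5,3): flips 1 -> legal
(5,4): no bracket -> illegal
W mobility = 7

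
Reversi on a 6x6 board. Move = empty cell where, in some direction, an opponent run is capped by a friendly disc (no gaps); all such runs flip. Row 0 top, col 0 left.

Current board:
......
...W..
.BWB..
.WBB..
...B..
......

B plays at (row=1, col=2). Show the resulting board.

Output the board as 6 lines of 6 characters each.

Answer: ......
..BW..
.BBB..
.WBB..
...B..
......

Derivation:
Place B at (1,2); scan 8 dirs for brackets.
Dir NW: first cell '.' (not opp) -> no flip
Dir N: first cell '.' (not opp) -> no flip
Dir NE: first cell '.' (not opp) -> no flip
Dir W: first cell '.' (not opp) -> no flip
Dir E: opp run (1,3), next='.' -> no flip
Dir SW: first cell 'B' (not opp) -> no flip
Dir S: opp run (2,2) capped by B -> flip
Dir SE: first cell 'B' (not opp) -> no flip
All flips: (2,2)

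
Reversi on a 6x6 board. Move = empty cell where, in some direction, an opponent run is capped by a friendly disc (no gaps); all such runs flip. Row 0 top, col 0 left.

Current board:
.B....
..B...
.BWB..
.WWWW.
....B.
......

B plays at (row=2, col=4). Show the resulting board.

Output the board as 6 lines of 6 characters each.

Place B at (2,4); scan 8 dirs for brackets.
Dir NW: first cell '.' (not opp) -> no flip
Dir N: first cell '.' (not opp) -> no flip
Dir NE: first cell '.' (not opp) -> no flip
Dir W: first cell 'B' (not opp) -> no flip
Dir E: first cell '.' (not opp) -> no flip
Dir SW: opp run (3,3), next='.' -> no flip
Dir S: opp run (3,4) capped by B -> flip
Dir SE: first cell '.' (not opp) -> no flip
All flips: (3,4)

Answer: .B....
..B...
.BWBB.
.WWWB.
....B.
......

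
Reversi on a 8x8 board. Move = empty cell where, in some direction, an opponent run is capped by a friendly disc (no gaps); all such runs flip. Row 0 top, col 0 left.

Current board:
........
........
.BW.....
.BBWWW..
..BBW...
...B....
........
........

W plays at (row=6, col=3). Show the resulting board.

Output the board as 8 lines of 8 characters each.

Answer: ........
........
.BW.....
.BBWWW..
..BWW...
...W....
...W....
........

Derivation:
Place W at (6,3); scan 8 dirs for brackets.
Dir NW: first cell '.' (not opp) -> no flip
Dir N: opp run (5,3) (4,3) capped by W -> flip
Dir NE: first cell '.' (not opp) -> no flip
Dir W: first cell '.' (not opp) -> no flip
Dir E: first cell '.' (not opp) -> no flip
Dir SW: first cell '.' (not opp) -> no flip
Dir S: first cell '.' (not opp) -> no flip
Dir SE: first cell '.' (not opp) -> no flip
All flips: (4,3) (5,3)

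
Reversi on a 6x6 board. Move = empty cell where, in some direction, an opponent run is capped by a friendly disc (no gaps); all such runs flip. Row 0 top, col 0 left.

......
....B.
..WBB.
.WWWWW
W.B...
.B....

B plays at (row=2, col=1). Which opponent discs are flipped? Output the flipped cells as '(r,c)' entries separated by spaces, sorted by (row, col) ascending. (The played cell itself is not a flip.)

Dir NW: first cell '.' (not opp) -> no flip
Dir N: first cell '.' (not opp) -> no flip
Dir NE: first cell '.' (not opp) -> no flip
Dir W: first cell '.' (not opp) -> no flip
Dir E: opp run (2,2) capped by B -> flip
Dir SW: first cell '.' (not opp) -> no flip
Dir S: opp run (3,1), next='.' -> no flip
Dir SE: opp run (3,2), next='.' -> no flip

Answer: (2,2)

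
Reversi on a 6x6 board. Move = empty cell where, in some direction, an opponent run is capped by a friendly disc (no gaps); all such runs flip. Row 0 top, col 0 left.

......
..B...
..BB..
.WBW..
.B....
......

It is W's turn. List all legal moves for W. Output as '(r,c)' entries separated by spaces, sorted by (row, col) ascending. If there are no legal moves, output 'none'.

Answer: (1,1) (1,3) (5,1)

Derivation:
(0,1): no bracket -> illegal
(0,2): no bracket -> illegal
(0,3): no bracket -> illegal
(1,1): flips 1 -> legal
(1,3): flips 2 -> legal
(1,4): no bracket -> illegal
(2,1): no bracket -> illegal
(2,4): no bracket -> illegal
(3,0): no bracket -> illegal
(3,4): no bracket -> illegal
(4,0): no bracket -> illegal
(4,2): no bracket -> illegal
(4,3): no bracket -> illegal
(5,0): no bracket -> illegal
(5,1): flips 1 -> legal
(5,2): no bracket -> illegal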